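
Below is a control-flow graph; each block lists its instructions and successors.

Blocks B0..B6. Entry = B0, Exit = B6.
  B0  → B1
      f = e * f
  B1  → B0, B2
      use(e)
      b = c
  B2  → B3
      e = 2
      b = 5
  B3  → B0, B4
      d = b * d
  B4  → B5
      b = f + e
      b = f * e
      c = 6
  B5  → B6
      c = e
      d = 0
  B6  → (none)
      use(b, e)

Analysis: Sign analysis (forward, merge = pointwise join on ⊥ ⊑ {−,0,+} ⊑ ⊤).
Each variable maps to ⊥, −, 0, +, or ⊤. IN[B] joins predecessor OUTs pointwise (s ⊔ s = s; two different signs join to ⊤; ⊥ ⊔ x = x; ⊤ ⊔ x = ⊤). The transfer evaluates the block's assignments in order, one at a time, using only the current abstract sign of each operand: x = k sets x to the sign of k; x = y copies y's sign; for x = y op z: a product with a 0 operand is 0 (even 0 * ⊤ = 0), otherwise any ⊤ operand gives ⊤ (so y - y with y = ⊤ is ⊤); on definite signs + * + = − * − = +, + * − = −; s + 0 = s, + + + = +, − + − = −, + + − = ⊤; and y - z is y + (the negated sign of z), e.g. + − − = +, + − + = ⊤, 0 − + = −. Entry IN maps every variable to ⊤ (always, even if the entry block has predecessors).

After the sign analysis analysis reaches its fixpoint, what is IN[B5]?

Converged values:
  B0:  IN=(all ⊤)  OUT=(all ⊤)
  B1:  IN=(all ⊤)  OUT=(all ⊤)
  B2:  IN=(all ⊤)  OUT={b:+, e:+; rest ⊤}
  B3:  IN={b:+, e:+; rest ⊤}  OUT={b:+, e:+; rest ⊤}
  B4:  IN={b:+, e:+; rest ⊤}  OUT={c:+, e:+; rest ⊤}
  B5:  IN={c:+, e:+; rest ⊤}  OUT={c:+, d:0, e:+; rest ⊤}
  B6:  IN={c:+, d:0, e:+; rest ⊤}  OUT={c:+, d:0, e:+; rest ⊤}

Merge at B5: IN[B5] = OUT[B4] = {a: ⊤, b: ⊤, c: +, d: ⊤, e: +, f: ⊤}

Answer: {a: ⊤, b: ⊤, c: +, d: ⊤, e: +, f: ⊤}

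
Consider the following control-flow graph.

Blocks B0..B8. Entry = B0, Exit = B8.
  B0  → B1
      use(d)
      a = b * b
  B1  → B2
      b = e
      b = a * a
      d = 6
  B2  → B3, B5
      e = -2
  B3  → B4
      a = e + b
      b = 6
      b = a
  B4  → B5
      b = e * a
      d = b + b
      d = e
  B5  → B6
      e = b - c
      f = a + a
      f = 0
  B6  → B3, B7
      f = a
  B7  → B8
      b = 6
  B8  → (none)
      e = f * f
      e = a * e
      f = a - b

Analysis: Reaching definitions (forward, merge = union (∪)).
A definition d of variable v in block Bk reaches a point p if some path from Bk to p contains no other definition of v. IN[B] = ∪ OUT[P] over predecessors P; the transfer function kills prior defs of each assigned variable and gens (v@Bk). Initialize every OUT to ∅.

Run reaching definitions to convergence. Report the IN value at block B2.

Converged values:
  B0:   IN={}   OUT={a@B0}
  B1:   IN={a@B0}   OUT={a@B0, b@B1, d@B1}
  B2:   IN={a@B0, b@B1, d@B1}   OUT={a@B0, b@B1, d@B1, e@B2}
  B3:   IN={a@B0, a@B3, b@B1, b@B4, d@B1, d@B4, e@B2, e@B5, f@B6}   OUT={a@B3, b@B3, d@B1, d@B4, e@B2, e@B5, f@B6}
  B4:   IN={a@B3, b@B3, d@B1, d@B4, e@B2, e@B5, f@B6}   OUT={a@B3, b@B4, d@B4, e@B2, e@B5, f@B6}
  B5:   IN={a@B0, a@B3, b@B1, b@B4, d@B1, d@B4, e@B2, e@B5, f@B6}   OUT={a@B0, a@B3, b@B1, b@B4, d@B1, d@B4, e@B5, f@B5}
  B6:   IN={a@B0, a@B3, b@B1, b@B4, d@B1, d@B4, e@B5, f@B5}   OUT={a@B0, a@B3, b@B1, b@B4, d@B1, d@B4, e@B5, f@B6}
  B7:   IN={a@B0, a@B3, b@B1, b@B4, d@B1, d@B4, e@B5, f@B6}   OUT={a@B0, a@B3, b@B7, d@B1, d@B4, e@B5, f@B6}
  B8:   IN={a@B0, a@B3, b@B7, d@B1, d@B4, e@B5, f@B6}   OUT={a@B0, a@B3, b@B7, d@B1, d@B4, e@B8, f@B8}

Merge at B2: IN[B2] = OUT[B1] = {a@B0, b@B1, d@B1}

Answer: {a@B0, b@B1, d@B1}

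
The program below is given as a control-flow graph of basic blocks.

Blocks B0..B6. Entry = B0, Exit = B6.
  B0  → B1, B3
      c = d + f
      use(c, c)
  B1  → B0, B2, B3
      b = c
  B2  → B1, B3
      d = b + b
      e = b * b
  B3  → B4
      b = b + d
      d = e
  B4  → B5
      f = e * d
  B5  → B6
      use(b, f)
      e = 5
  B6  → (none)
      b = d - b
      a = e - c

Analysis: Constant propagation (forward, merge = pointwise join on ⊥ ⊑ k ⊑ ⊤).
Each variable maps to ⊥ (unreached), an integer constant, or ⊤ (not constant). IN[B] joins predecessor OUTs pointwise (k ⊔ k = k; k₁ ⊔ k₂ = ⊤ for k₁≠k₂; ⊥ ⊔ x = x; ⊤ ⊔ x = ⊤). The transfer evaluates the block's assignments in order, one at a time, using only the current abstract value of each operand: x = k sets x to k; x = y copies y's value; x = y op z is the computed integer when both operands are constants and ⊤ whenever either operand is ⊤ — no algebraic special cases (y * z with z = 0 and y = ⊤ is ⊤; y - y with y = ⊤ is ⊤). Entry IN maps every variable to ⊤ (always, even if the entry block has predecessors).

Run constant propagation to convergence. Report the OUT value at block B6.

Answer: {a: ⊤, b: ⊤, c: ⊤, d: ⊤, e: 5, f: ⊤}

Trace:
Fixpoint table:
  B0: | IN=(all ⊤) | OUT=(all ⊤)
  B1: | IN=(all ⊤) | OUT=(all ⊤)
  B2: | IN=(all ⊤) | OUT=(all ⊤)
  B3: | IN=(all ⊤) | OUT=(all ⊤)
  B4: | IN=(all ⊤) | OUT=(all ⊤)
  B5: | IN=(all ⊤) | OUT={e:5; rest ⊤}
  B6: | IN={e:5; rest ⊤} | OUT={e:5; rest ⊤}

Merge at B6: IN[B6] = OUT[B5] = {a: ⊤, b: ⊤, c: ⊤, d: ⊤, e: 5, f: ⊤}
Applying B6's transfer function to that IN value gives OUT[B6] (row B6 above).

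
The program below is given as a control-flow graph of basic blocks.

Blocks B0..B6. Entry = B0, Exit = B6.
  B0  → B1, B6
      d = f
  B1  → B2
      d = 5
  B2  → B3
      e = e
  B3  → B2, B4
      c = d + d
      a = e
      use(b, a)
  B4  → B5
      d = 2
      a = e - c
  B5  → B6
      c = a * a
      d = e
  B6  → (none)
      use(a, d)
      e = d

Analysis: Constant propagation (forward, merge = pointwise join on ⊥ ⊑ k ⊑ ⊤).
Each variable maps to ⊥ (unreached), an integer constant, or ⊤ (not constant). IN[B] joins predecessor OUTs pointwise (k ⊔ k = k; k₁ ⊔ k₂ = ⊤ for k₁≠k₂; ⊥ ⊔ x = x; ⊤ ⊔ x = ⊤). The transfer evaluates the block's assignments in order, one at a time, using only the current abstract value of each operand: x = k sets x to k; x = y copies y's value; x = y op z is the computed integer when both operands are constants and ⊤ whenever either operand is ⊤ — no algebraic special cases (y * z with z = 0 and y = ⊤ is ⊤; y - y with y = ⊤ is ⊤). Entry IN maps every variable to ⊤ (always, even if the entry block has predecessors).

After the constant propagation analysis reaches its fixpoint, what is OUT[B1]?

Answer: {a: ⊤, b: ⊤, c: ⊤, d: 5, e: ⊤, f: ⊤}

Working:
Fixpoint table:
  B0: | IN=(all ⊤) | OUT=(all ⊤)
  B1: | IN=(all ⊤) | OUT={d:5; rest ⊤}
  B2: | IN={d:5; rest ⊤} | OUT={d:5; rest ⊤}
  B3: | IN={d:5; rest ⊤} | OUT={c:10, d:5; rest ⊤}
  B4: | IN={c:10, d:5; rest ⊤} | OUT={c:10, d:2; rest ⊤}
  B5: | IN={c:10, d:2; rest ⊤} | OUT=(all ⊤)
  B6: | IN=(all ⊤) | OUT=(all ⊤)

Merge at B1: IN[B1] = OUT[B0] = {a: ⊤, b: ⊤, c: ⊤, d: ⊤, e: ⊤, f: ⊤}
Applying B1's transfer function to that IN value gives OUT[B1] (row B1 above).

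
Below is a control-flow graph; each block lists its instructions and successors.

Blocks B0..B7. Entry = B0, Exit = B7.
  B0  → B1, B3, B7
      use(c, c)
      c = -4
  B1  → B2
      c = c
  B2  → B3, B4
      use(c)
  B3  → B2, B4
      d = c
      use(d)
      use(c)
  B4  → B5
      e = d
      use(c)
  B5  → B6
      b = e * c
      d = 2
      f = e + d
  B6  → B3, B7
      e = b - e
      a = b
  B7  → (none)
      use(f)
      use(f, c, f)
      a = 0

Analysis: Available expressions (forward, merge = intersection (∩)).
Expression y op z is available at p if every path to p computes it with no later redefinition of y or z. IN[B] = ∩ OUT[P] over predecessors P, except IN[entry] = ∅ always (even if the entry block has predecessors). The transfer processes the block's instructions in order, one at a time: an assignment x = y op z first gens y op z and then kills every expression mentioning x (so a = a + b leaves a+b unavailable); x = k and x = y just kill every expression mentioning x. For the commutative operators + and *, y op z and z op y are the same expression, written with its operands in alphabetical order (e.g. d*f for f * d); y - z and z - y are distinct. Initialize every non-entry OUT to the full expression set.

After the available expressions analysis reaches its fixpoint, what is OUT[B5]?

Answer: {c*e, d+e}

Trace:
Per-block solution:
  B0: | IN={} | OUT={}
  B1: | IN={} | OUT={}
  B2: | IN={} | OUT={}
  B3: | IN={} | OUT={}
  B4: | IN={} | OUT={}
  B5: | IN={} | OUT={c*e, d+e}
  B6: | IN={c*e, d+e} | OUT={}
  B7: | IN={} | OUT={}

Merge at B5: IN[B5] = OUT[B4] = {}
Applying B5's transfer function to that IN value gives OUT[B5] (row B5 above).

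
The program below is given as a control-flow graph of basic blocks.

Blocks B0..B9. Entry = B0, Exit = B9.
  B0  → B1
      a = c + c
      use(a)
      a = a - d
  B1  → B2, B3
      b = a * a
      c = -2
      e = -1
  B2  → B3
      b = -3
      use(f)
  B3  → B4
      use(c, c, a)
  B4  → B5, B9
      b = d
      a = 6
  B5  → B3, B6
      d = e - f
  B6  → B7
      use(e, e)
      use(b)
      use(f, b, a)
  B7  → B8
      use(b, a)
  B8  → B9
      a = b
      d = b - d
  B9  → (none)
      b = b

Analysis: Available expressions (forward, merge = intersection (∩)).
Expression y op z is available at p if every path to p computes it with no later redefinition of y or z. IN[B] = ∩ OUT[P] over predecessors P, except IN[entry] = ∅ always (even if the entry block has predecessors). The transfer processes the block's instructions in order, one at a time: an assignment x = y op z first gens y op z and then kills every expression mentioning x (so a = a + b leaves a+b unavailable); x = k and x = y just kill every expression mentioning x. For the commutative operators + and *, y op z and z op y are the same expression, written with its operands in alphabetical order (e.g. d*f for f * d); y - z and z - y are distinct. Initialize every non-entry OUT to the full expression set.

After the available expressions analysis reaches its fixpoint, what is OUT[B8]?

Fixpoint table:
  B0:  IN={}  OUT={c+c}
  B1:  IN={c+c}  OUT={a*a}
  B2:  IN={a*a}  OUT={a*a}
  B3:  IN={}  OUT={}
  B4:  IN={}  OUT={}
  B5:  IN={}  OUT={e-f}
  B6:  IN={e-f}  OUT={e-f}
  B7:  IN={e-f}  OUT={e-f}
  B8:  IN={e-f}  OUT={e-f}
  B9:  IN={}  OUT={}

Merge at B8: IN[B8] = OUT[B7] = {e-f}
Applying B8's transfer function to that IN value gives OUT[B8] (row B8 above).

Answer: {e-f}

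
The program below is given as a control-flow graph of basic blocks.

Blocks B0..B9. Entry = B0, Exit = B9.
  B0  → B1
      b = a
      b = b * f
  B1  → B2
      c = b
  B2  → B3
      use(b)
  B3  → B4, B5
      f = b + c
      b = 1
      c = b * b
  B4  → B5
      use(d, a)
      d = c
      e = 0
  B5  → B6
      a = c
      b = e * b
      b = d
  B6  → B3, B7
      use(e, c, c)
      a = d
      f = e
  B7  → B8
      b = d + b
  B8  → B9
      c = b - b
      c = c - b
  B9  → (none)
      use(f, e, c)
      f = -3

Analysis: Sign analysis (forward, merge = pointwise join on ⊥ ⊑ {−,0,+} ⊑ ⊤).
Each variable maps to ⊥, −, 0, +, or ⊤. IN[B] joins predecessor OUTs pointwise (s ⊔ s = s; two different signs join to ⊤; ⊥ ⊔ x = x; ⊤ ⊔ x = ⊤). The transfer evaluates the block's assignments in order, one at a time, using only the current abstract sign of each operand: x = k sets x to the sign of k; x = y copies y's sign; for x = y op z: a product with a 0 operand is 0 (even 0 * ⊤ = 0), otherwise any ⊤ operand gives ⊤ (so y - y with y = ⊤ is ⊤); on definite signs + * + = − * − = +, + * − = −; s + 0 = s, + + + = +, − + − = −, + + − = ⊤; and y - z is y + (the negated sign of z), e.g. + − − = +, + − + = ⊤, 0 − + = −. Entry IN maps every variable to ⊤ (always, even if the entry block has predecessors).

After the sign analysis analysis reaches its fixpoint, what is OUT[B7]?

Answer: {a: ⊤, b: ⊤, c: +, d: ⊤, e: ⊤, f: ⊤}

Working:
Converged values:
  B0:   IN=(all ⊤)   OUT=(all ⊤)
  B1:   IN=(all ⊤)   OUT=(all ⊤)
  B2:   IN=(all ⊤)   OUT=(all ⊤)
  B3:   IN=(all ⊤)   OUT={b:+, c:+; rest ⊤}
  B4:   IN={b:+, c:+; rest ⊤}   OUT={b:+, c:+, d:+, e:0; rest ⊤}
  B5:   IN={b:+, c:+; rest ⊤}   OUT={a:+, c:+; rest ⊤}
  B6:   IN={a:+, c:+; rest ⊤}   OUT={c:+; rest ⊤}
  B7:   IN={c:+; rest ⊤}   OUT={c:+; rest ⊤}
  B8:   IN={c:+; rest ⊤}   OUT=(all ⊤)
  B9:   IN=(all ⊤)   OUT={f:-; rest ⊤}

Merge at B7: IN[B7] = OUT[B6] = {a: ⊤, b: ⊤, c: +, d: ⊤, e: ⊤, f: ⊤}
Applying B7's transfer function to that IN value gives OUT[B7] (row B7 above).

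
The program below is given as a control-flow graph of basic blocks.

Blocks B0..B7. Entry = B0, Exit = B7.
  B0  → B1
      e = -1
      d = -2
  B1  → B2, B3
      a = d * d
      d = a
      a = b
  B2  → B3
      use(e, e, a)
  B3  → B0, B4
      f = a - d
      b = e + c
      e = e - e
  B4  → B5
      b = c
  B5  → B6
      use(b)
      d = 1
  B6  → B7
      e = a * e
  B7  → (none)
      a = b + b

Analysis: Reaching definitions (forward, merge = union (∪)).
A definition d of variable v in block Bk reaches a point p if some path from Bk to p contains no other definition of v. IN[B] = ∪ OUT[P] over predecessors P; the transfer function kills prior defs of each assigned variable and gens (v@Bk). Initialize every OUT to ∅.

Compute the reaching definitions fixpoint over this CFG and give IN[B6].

Converged values:
  B0:  IN={a@B1, b@B3, d@B1, e@B3, f@B3}  OUT={a@B1, b@B3, d@B0, e@B0, f@B3}
  B1:  IN={a@B1, b@B3, d@B0, e@B0, f@B3}  OUT={a@B1, b@B3, d@B1, e@B0, f@B3}
  B2:  IN={a@B1, b@B3, d@B1, e@B0, f@B3}  OUT={a@B1, b@B3, d@B1, e@B0, f@B3}
  B3:  IN={a@B1, b@B3, d@B1, e@B0, f@B3}  OUT={a@B1, b@B3, d@B1, e@B3, f@B3}
  B4:  IN={a@B1, b@B3, d@B1, e@B3, f@B3}  OUT={a@B1, b@B4, d@B1, e@B3, f@B3}
  B5:  IN={a@B1, b@B4, d@B1, e@B3, f@B3}  OUT={a@B1, b@B4, d@B5, e@B3, f@B3}
  B6:  IN={a@B1, b@B4, d@B5, e@B3, f@B3}  OUT={a@B1, b@B4, d@B5, e@B6, f@B3}
  B7:  IN={a@B1, b@B4, d@B5, e@B6, f@B3}  OUT={a@B7, b@B4, d@B5, e@B6, f@B3}

Merge at B6: IN[B6] = OUT[B5] = {a@B1, b@B4, d@B5, e@B3, f@B3}

Answer: {a@B1, b@B4, d@B5, e@B3, f@B3}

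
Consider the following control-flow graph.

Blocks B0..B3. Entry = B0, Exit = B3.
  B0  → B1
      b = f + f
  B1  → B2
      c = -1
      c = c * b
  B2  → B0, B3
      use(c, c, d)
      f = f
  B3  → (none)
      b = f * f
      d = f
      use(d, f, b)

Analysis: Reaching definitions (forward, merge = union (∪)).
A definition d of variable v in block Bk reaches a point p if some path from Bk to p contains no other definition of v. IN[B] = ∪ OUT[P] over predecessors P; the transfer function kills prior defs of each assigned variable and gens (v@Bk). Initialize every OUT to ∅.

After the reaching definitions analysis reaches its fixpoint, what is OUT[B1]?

Answer: {b@B0, c@B1, f@B2}

Working:
Fixpoint table:
  B0: | IN={b@B0, c@B1, f@B2} | OUT={b@B0, c@B1, f@B2}
  B1: | IN={b@B0, c@B1, f@B2} | OUT={b@B0, c@B1, f@B2}
  B2: | IN={b@B0, c@B1, f@B2} | OUT={b@B0, c@B1, f@B2}
  B3: | IN={b@B0, c@B1, f@B2} | OUT={b@B3, c@B1, d@B3, f@B2}

Merge at B1: IN[B1] = OUT[B0] = {b@B0, c@B1, f@B2}
Applying B1's transfer function to that IN value gives OUT[B1] (row B1 above).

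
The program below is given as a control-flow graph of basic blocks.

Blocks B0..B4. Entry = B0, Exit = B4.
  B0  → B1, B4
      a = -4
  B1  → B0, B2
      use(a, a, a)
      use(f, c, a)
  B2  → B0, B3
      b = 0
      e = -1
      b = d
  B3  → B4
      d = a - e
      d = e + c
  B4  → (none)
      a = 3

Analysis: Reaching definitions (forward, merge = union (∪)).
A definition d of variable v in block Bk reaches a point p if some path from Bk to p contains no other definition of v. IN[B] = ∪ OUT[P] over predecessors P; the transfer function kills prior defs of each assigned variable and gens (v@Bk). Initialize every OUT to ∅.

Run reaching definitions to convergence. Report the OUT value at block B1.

Per-block solution:
  B0:   IN={a@B0, b@B2, e@B2}   OUT={a@B0, b@B2, e@B2}
  B1:   IN={a@B0, b@B2, e@B2}   OUT={a@B0, b@B2, e@B2}
  B2:   IN={a@B0, b@B2, e@B2}   OUT={a@B0, b@B2, e@B2}
  B3:   IN={a@B0, b@B2, e@B2}   OUT={a@B0, b@B2, d@B3, e@B2}
  B4:   IN={a@B0, b@B2, d@B3, e@B2}   OUT={a@B4, b@B2, d@B3, e@B2}

Merge at B1: IN[B1] = OUT[B0] = {a@B0, b@B2, e@B2}
Applying B1's transfer function to that IN value gives OUT[B1] (row B1 above).

Answer: {a@B0, b@B2, e@B2}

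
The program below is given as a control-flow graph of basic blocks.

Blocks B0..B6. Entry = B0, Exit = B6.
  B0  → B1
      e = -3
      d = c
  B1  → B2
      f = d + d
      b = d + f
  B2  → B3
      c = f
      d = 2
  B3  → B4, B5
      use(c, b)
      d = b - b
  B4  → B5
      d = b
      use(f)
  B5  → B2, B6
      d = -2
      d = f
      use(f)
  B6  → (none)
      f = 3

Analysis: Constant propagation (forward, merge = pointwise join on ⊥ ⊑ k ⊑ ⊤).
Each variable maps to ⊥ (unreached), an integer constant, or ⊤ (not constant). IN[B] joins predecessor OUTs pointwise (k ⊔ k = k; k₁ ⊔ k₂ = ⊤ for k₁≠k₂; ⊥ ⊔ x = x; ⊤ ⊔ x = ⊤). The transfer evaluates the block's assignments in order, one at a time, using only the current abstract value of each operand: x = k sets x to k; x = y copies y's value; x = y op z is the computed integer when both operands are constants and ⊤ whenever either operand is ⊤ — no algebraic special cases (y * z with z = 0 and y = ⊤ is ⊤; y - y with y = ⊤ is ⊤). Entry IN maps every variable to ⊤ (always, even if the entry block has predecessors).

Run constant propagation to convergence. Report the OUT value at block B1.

Per-block solution:
  B0:   IN=(all ⊤)   OUT={e:-3; rest ⊤}
  B1:   IN={e:-3; rest ⊤}   OUT={e:-3; rest ⊤}
  B2:   IN={e:-3; rest ⊤}   OUT={d:2, e:-3; rest ⊤}
  B3:   IN={d:2, e:-3; rest ⊤}   OUT={e:-3; rest ⊤}
  B4:   IN={e:-3; rest ⊤}   OUT={e:-3; rest ⊤}
  B5:   IN={e:-3; rest ⊤}   OUT={e:-3; rest ⊤}
  B6:   IN={e:-3; rest ⊤}   OUT={e:-3, f:3; rest ⊤}

Merge at B1: IN[B1] = OUT[B0] = {a: ⊤, b: ⊤, c: ⊤, d: ⊤, e: -3, f: ⊤}
Applying B1's transfer function to that IN value gives OUT[B1] (row B1 above).

Answer: {a: ⊤, b: ⊤, c: ⊤, d: ⊤, e: -3, f: ⊤}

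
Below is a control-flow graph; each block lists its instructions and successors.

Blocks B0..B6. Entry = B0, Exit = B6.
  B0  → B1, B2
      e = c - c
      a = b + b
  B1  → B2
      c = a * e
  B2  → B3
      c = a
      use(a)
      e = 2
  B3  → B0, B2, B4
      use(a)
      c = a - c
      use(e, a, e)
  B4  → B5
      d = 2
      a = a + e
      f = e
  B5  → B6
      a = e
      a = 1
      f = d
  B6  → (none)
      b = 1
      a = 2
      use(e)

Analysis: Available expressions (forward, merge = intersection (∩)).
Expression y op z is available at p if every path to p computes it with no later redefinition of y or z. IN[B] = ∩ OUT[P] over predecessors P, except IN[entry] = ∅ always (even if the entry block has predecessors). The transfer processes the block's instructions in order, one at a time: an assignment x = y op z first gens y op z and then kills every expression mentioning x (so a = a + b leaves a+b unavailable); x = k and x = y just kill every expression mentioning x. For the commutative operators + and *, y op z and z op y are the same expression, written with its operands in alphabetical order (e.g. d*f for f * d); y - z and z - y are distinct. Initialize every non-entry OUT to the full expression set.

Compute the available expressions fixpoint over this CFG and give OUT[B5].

Answer: {b+b}

Derivation:
Converged values:
  B0:   IN={}   OUT={b+b, c-c}
  B1:   IN={b+b, c-c}   OUT={a*e, b+b}
  B2:   IN={b+b}   OUT={b+b}
  B3:   IN={b+b}   OUT={b+b}
  B4:   IN={b+b}   OUT={b+b}
  B5:   IN={b+b}   OUT={b+b}
  B6:   IN={b+b}   OUT={}

Merge at B5: IN[B5] = OUT[B4] = {b+b}
Applying B5's transfer function to that IN value gives OUT[B5] (row B5 above).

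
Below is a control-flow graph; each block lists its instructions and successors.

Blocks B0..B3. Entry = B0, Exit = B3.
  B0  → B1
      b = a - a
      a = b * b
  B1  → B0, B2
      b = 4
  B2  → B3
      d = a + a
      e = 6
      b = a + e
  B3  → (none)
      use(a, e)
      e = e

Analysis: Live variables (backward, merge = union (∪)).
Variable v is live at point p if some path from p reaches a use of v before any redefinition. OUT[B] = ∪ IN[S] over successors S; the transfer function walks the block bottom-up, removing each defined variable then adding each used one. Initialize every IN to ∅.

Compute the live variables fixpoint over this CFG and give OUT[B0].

Converged values:
  B0: | IN={a} | OUT={a}
  B1: | IN={a} | OUT={a}
  B2: | IN={a} | OUT={a, e}
  B3: | IN={a, e} | OUT={}

Merge at B0: OUT[B0] = IN[B1] = {a}

Answer: {a}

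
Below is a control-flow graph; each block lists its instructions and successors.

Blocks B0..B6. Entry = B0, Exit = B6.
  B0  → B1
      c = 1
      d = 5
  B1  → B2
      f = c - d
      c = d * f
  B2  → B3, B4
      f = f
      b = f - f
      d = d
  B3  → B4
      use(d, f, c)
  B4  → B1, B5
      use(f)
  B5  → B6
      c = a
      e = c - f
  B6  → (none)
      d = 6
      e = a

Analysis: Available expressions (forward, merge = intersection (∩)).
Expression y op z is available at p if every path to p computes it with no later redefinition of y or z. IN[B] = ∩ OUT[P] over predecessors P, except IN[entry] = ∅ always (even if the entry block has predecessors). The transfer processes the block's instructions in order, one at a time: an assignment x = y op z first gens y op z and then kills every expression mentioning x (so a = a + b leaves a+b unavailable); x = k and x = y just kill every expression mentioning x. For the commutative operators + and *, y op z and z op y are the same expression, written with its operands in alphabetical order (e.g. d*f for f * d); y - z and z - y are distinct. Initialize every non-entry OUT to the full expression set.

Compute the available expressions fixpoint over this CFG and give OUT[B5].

Per-block solution:
  B0: | IN={} | OUT={}
  B1: | IN={} | OUT={d*f}
  B2: | IN={d*f} | OUT={f-f}
  B3: | IN={f-f} | OUT={f-f}
  B4: | IN={f-f} | OUT={f-f}
  B5: | IN={f-f} | OUT={c-f, f-f}
  B6: | IN={c-f, f-f} | OUT={c-f, f-f}

Merge at B5: IN[B5] = OUT[B4] = {f-f}
Applying B5's transfer function to that IN value gives OUT[B5] (row B5 above).

Answer: {c-f, f-f}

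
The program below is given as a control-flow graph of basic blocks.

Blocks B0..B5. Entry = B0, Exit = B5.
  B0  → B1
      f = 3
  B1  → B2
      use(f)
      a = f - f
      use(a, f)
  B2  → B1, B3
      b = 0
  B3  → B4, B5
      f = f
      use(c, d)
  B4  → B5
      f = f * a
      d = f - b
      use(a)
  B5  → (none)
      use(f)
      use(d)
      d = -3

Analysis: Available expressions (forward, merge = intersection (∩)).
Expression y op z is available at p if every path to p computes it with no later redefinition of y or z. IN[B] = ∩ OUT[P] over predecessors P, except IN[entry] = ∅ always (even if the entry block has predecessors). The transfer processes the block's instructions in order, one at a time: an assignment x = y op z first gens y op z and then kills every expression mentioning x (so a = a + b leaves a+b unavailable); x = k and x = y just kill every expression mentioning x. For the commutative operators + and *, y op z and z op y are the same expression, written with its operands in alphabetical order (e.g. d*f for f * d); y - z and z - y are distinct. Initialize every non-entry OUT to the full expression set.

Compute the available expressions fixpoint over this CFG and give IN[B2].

Per-block solution:
  B0:  IN={}  OUT={}
  B1:  IN={}  OUT={f-f}
  B2:  IN={f-f}  OUT={f-f}
  B3:  IN={f-f}  OUT={}
  B4:  IN={}  OUT={f-b}
  B5:  IN={}  OUT={}

Merge at B2: IN[B2] = OUT[B1] = {f-f}

Answer: {f-f}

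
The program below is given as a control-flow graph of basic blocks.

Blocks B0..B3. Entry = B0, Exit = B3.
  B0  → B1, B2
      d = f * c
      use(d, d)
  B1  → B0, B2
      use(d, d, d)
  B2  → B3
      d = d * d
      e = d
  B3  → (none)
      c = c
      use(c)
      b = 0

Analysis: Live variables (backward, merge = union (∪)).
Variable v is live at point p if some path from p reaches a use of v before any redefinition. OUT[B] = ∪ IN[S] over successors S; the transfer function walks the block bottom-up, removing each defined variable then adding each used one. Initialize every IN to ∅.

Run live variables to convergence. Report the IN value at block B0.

Answer: {c, f}

Working:
Fixpoint table:
  B0:   IN={c, f}   OUT={c, d, f}
  B1:   IN={c, d, f}   OUT={c, d, f}
  B2:   IN={c, d}   OUT={c}
  B3:   IN={c}   OUT={}

Merge at B0: OUT[B0] = IN[B1] ⊔ IN[B2] = {c, d, f}
Applying B0's transfer function to that OUT value gives IN[B0] (row B0 above).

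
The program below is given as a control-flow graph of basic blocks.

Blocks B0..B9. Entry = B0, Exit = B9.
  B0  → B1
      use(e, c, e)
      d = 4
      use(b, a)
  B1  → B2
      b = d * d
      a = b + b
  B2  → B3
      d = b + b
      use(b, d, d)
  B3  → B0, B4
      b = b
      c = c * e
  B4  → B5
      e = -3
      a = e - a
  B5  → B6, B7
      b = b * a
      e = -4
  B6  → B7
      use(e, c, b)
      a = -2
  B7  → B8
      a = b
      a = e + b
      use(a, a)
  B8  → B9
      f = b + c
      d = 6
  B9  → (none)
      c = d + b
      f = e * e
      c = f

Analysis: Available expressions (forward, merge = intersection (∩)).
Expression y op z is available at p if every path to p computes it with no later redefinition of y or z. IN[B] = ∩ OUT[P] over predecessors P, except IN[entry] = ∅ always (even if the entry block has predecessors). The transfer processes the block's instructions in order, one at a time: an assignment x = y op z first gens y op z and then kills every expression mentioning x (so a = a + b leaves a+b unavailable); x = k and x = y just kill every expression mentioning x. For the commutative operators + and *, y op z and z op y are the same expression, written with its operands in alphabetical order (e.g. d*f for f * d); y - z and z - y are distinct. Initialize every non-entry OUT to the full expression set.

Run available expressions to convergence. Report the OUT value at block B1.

Fixpoint table:
  B0:   IN={}   OUT={}
  B1:   IN={}   OUT={b+b, d*d}
  B2:   IN={b+b, d*d}   OUT={b+b}
  B3:   IN={b+b}   OUT={}
  B4:   IN={}   OUT={}
  B5:   IN={}   OUT={}
  B6:   IN={}   OUT={}
  B7:   IN={}   OUT={b+e}
  B8:   IN={b+e}   OUT={b+c, b+e}
  B9:   IN={b+c, b+e}   OUT={b+d, b+e, e*e}

Merge at B1: IN[B1] = OUT[B0] = {}
Applying B1's transfer function to that IN value gives OUT[B1] (row B1 above).

Answer: {b+b, d*d}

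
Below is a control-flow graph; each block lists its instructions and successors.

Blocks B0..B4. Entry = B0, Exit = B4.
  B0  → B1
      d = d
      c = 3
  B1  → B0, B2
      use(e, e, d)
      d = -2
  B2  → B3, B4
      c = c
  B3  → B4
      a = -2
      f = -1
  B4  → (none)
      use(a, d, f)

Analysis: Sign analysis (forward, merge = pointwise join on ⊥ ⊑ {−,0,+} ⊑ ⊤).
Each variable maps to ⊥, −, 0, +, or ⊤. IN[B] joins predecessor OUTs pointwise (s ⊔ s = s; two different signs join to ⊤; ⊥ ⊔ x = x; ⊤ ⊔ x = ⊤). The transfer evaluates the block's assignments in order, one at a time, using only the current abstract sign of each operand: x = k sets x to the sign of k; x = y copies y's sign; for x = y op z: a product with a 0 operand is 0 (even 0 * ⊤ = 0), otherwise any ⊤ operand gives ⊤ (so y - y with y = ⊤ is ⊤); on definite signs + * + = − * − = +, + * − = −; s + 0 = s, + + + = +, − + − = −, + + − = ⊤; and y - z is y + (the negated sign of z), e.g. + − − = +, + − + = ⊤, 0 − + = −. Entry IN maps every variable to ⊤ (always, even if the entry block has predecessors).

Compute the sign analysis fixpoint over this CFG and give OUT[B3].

Answer: {a: -, b: ⊤, c: +, d: -, e: ⊤, f: -}

Derivation:
Per-block solution:
  B0:   IN=(all ⊤)   OUT={c:+; rest ⊤}
  B1:   IN={c:+; rest ⊤}   OUT={c:+, d:-; rest ⊤}
  B2:   IN={c:+, d:-; rest ⊤}   OUT={c:+, d:-; rest ⊤}
  B3:   IN={c:+, d:-; rest ⊤}   OUT={a:-, c:+, d:-, f:-; rest ⊤}
  B4:   IN={c:+, d:-; rest ⊤}   OUT={c:+, d:-; rest ⊤}

Merge at B3: IN[B3] = OUT[B2] = {a: ⊤, b: ⊤, c: +, d: -, e: ⊤, f: ⊤}
Applying B3's transfer function to that IN value gives OUT[B3] (row B3 above).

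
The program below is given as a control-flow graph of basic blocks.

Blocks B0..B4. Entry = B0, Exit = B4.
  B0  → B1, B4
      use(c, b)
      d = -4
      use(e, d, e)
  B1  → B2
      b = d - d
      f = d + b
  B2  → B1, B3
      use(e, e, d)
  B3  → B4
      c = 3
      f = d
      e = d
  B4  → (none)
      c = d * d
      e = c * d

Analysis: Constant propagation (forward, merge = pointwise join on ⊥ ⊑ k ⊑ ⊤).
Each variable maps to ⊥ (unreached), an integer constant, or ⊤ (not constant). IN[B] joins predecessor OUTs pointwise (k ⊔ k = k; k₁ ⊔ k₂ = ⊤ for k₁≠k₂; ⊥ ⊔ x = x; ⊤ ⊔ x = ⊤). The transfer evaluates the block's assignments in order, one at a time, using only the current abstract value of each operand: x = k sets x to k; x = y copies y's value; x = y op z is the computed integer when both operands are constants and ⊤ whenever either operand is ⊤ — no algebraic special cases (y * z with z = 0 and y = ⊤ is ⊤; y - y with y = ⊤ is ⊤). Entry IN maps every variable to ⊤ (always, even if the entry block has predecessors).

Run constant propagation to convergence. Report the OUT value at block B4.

Answer: {a: ⊤, b: ⊤, c: 16, d: -4, e: -64, f: ⊤}

Derivation:
Per-block solution:
  B0: | IN=(all ⊤) | OUT={d:-4; rest ⊤}
  B1: | IN={d:-4; rest ⊤} | OUT={b:0, d:-4, f:-4; rest ⊤}
  B2: | IN={b:0, d:-4, f:-4; rest ⊤} | OUT={b:0, d:-4, f:-4; rest ⊤}
  B3: | IN={b:0, d:-4, f:-4; rest ⊤} | OUT={b:0, c:3, d:-4, e:-4, f:-4; rest ⊤}
  B4: | IN={d:-4; rest ⊤} | OUT={c:16, d:-4, e:-64; rest ⊤}

Merge at B4: IN[B4] = OUT[B0] ⊔ OUT[B3] = {a: ⊤, b: ⊤, c: ⊤, d: -4, e: ⊤, f: ⊤}
Applying B4's transfer function to that IN value gives OUT[B4] (row B4 above).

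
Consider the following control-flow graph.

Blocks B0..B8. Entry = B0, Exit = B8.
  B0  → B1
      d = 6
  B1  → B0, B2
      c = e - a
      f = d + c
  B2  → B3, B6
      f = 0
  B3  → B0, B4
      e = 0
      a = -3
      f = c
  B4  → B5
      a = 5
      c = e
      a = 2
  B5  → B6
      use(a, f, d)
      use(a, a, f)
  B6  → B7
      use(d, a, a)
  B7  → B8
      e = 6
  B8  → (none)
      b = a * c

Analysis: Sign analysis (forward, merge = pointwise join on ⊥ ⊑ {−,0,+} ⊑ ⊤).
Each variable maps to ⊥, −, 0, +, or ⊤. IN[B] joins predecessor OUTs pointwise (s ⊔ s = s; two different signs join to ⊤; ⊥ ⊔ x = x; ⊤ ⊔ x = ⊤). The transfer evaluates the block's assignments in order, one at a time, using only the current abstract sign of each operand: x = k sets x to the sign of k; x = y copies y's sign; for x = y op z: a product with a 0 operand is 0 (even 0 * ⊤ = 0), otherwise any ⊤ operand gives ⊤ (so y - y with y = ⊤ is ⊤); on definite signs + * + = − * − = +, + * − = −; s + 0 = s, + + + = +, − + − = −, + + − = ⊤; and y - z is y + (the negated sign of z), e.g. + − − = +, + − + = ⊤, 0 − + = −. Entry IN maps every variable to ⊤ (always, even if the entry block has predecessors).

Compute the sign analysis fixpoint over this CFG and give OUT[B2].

Answer: {a: ⊤, b: ⊤, c: ⊤, d: +, e: ⊤, f: 0}

Working:
Converged values:
  B0:   IN=(all ⊤)   OUT={d:+; rest ⊤}
  B1:   IN={d:+; rest ⊤}   OUT={d:+; rest ⊤}
  B2:   IN={d:+; rest ⊤}   OUT={d:+, f:0; rest ⊤}
  B3:   IN={d:+, f:0; rest ⊤}   OUT={a:-, d:+, e:0; rest ⊤}
  B4:   IN={a:-, d:+, e:0; rest ⊤}   OUT={a:+, c:0, d:+, e:0; rest ⊤}
  B5:   IN={a:+, c:0, d:+, e:0; rest ⊤}   OUT={a:+, c:0, d:+, e:0; rest ⊤}
  B6:   IN={d:+; rest ⊤}   OUT={d:+; rest ⊤}
  B7:   IN={d:+; rest ⊤}   OUT={d:+, e:+; rest ⊤}
  B8:   IN={d:+, e:+; rest ⊤}   OUT={d:+, e:+; rest ⊤}

Merge at B2: IN[B2] = OUT[B1] = {a: ⊤, b: ⊤, c: ⊤, d: +, e: ⊤, f: ⊤}
Applying B2's transfer function to that IN value gives OUT[B2] (row B2 above).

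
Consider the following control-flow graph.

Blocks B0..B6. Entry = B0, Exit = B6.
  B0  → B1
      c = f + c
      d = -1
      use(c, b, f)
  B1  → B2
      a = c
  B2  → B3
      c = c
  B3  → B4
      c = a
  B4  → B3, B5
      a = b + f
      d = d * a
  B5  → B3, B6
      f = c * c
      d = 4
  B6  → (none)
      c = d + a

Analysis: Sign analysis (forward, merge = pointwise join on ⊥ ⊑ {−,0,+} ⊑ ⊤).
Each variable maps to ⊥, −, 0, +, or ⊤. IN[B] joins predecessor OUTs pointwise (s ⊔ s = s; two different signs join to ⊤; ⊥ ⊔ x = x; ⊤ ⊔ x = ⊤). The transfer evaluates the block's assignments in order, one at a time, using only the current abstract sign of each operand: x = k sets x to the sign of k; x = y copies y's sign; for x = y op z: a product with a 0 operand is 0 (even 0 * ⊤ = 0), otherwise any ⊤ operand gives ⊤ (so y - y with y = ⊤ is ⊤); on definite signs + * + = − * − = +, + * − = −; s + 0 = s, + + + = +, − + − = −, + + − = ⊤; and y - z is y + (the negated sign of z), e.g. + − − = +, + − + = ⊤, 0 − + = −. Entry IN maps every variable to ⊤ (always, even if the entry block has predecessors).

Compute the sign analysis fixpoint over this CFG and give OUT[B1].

Per-block solution:
  B0:   IN=(all ⊤)   OUT={d:-; rest ⊤}
  B1:   IN={d:-; rest ⊤}   OUT={d:-; rest ⊤}
  B2:   IN={d:-; rest ⊤}   OUT={d:-; rest ⊤}
  B3:   IN=(all ⊤)   OUT=(all ⊤)
  B4:   IN=(all ⊤)   OUT=(all ⊤)
  B5:   IN=(all ⊤)   OUT={d:+; rest ⊤}
  B6:   IN={d:+; rest ⊤}   OUT={d:+; rest ⊤}

Merge at B1: IN[B1] = OUT[B0] = {a: ⊤, b: ⊤, c: ⊤, d: -, e: ⊤, f: ⊤}
Applying B1's transfer function to that IN value gives OUT[B1] (row B1 above).

Answer: {a: ⊤, b: ⊤, c: ⊤, d: -, e: ⊤, f: ⊤}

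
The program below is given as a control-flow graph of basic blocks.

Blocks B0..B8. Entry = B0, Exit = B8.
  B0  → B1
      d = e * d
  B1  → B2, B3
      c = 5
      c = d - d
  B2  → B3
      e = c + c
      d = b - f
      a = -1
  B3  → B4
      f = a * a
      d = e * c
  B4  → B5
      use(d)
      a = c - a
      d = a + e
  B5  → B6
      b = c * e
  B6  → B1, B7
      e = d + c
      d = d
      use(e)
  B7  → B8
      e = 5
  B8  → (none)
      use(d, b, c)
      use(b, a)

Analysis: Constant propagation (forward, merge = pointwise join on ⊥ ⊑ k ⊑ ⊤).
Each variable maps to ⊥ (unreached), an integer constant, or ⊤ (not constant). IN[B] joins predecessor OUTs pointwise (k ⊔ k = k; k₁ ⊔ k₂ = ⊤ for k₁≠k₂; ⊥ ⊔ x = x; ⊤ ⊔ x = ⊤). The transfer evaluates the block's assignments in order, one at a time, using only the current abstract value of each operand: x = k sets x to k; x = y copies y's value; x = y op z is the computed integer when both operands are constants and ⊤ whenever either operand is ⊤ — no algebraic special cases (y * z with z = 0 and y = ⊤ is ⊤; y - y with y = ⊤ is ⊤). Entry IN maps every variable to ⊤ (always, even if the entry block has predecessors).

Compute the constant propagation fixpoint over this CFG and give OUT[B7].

Converged values:
  B0:   IN=(all ⊤)   OUT=(all ⊤)
  B1:   IN=(all ⊤)   OUT=(all ⊤)
  B2:   IN=(all ⊤)   OUT={a:-1; rest ⊤}
  B3:   IN=(all ⊤)   OUT=(all ⊤)
  B4:   IN=(all ⊤)   OUT=(all ⊤)
  B5:   IN=(all ⊤)   OUT=(all ⊤)
  B6:   IN=(all ⊤)   OUT=(all ⊤)
  B7:   IN=(all ⊤)   OUT={e:5; rest ⊤}
  B8:   IN={e:5; rest ⊤}   OUT={e:5; rest ⊤}

Merge at B7: IN[B7] = OUT[B6] = {a: ⊤, b: ⊤, c: ⊤, d: ⊤, e: ⊤, f: ⊤}
Applying B7's transfer function to that IN value gives OUT[B7] (row B7 above).

Answer: {a: ⊤, b: ⊤, c: ⊤, d: ⊤, e: 5, f: ⊤}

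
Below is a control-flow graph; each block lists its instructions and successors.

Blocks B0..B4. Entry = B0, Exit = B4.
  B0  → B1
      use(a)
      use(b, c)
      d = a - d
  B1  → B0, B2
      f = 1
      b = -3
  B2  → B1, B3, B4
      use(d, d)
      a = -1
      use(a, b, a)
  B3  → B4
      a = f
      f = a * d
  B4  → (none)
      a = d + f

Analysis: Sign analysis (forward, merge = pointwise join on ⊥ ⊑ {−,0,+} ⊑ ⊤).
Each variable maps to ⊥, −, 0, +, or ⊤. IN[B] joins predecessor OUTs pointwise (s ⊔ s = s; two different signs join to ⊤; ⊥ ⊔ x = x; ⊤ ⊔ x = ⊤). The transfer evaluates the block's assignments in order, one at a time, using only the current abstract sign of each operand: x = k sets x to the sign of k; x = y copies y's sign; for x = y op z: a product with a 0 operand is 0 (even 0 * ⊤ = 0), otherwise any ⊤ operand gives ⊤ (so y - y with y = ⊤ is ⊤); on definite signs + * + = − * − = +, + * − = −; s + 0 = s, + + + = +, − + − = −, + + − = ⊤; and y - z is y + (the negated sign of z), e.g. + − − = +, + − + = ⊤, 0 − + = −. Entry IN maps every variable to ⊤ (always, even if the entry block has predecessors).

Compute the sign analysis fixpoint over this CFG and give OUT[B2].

Answer: {a: -, b: -, c: ⊤, d: ⊤, e: ⊤, f: +}

Derivation:
Fixpoint table:
  B0:  IN=(all ⊤)  OUT=(all ⊤)
  B1:  IN=(all ⊤)  OUT={b:-, f:+; rest ⊤}
  B2:  IN={b:-, f:+; rest ⊤}  OUT={a:-, b:-, f:+; rest ⊤}
  B3:  IN={a:-, b:-, f:+; rest ⊤}  OUT={a:+, b:-; rest ⊤}
  B4:  IN={b:-; rest ⊤}  OUT={b:-; rest ⊤}

Merge at B2: IN[B2] = OUT[B1] = {a: ⊤, b: -, c: ⊤, d: ⊤, e: ⊤, f: +}
Applying B2's transfer function to that IN value gives OUT[B2] (row B2 above).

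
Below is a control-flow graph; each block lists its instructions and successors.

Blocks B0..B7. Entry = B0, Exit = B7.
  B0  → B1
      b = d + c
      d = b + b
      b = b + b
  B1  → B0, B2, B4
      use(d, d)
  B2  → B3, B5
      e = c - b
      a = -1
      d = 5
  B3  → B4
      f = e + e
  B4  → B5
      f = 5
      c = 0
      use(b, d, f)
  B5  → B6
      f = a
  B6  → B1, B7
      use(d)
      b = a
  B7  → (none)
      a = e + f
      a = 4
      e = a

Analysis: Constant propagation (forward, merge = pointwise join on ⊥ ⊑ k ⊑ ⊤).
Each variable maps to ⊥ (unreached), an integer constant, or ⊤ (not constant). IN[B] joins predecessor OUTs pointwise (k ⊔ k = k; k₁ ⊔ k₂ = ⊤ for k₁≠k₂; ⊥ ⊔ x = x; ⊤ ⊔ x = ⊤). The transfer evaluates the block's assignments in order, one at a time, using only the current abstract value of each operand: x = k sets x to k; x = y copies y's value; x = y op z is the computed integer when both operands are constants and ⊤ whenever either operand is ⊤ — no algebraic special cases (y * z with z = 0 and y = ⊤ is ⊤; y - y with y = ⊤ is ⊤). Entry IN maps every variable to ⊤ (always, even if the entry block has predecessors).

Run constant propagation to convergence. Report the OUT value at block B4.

Per-block solution:
  B0: | IN=(all ⊤) | OUT=(all ⊤)
  B1: | IN=(all ⊤) | OUT=(all ⊤)
  B2: | IN=(all ⊤) | OUT={a:-1, d:5; rest ⊤}
  B3: | IN={a:-1, d:5; rest ⊤} | OUT={a:-1, d:5; rest ⊤}
  B4: | IN=(all ⊤) | OUT={c:0, f:5; rest ⊤}
  B5: | IN=(all ⊤) | OUT=(all ⊤)
  B6: | IN=(all ⊤) | OUT=(all ⊤)
  B7: | IN=(all ⊤) | OUT={a:4, e:4; rest ⊤}

Merge at B4: IN[B4] = OUT[B1] ⊔ OUT[B3] = {a: ⊤, b: ⊤, c: ⊤, d: ⊤, e: ⊤, f: ⊤}
Applying B4's transfer function to that IN value gives OUT[B4] (row B4 above).

Answer: {a: ⊤, b: ⊤, c: 0, d: ⊤, e: ⊤, f: 5}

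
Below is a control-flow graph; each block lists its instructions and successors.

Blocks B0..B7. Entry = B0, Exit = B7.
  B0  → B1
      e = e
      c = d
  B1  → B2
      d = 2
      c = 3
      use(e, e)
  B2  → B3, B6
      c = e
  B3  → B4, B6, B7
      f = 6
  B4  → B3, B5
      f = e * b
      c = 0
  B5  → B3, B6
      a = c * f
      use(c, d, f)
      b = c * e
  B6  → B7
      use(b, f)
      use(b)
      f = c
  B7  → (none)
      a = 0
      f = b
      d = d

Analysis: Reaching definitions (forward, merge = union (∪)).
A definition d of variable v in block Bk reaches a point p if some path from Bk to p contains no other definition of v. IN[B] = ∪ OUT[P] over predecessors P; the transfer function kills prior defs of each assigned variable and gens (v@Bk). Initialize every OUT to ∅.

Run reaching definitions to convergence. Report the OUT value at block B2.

Answer: {c@B2, d@B1, e@B0}

Working:
Fixpoint table:
  B0:   IN={}   OUT={c@B0, e@B0}
  B1:   IN={c@B0, e@B0}   OUT={c@B1, d@B1, e@B0}
  B2:   IN={c@B1, d@B1, e@B0}   OUT={c@B2, d@B1, e@B0}
  B3:   IN={a@B5, b@B5, c@B2, c@B4, d@B1, e@B0, f@B4}   OUT={a@B5, b@B5, c@B2, c@B4, d@B1, e@B0, f@B3}
  B4:   IN={a@B5, b@B5, c@B2, c@B4, d@B1, e@B0, f@B3}   OUT={a@B5, b@B5, c@B4, d@B1, e@B0, f@B4}
  B5:   IN={a@B5, b@B5, c@B4, d@B1, e@B0, f@B4}   OUT={a@B5, b@B5, c@B4, d@B1, e@B0, f@B4}
  B6:   IN={a@B5, b@B5, c@B2, c@B4, d@B1, e@B0, f@B3, f@B4}   OUT={a@B5, b@B5, c@B2, c@B4, d@B1, e@B0, f@B6}
  B7:   IN={a@B5, b@B5, c@B2, c@B4, d@B1, e@B0, f@B3, f@B6}   OUT={a@B7, b@B5, c@B2, c@B4, d@B7, e@B0, f@B7}

Merge at B2: IN[B2] = OUT[B1] = {c@B1, d@B1, e@B0}
Applying B2's transfer function to that IN value gives OUT[B2] (row B2 above).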